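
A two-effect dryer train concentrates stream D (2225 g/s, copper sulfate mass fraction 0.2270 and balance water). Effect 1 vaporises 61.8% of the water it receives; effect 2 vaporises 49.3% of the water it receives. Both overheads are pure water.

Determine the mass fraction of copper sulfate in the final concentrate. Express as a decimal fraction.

0.6026

water in feed = 2225×0.773 = 1719.9 g/s.
After stage 1: water left = (1−0.618)×1719.9 = 657.01; stream total = 1162.1 g/s.
After stage 2: water left = (1−0.493)×657.01 = 333.1; final concentrate = 838.18 g/s.
copper sulfate fraction = 505.07/838.18 = 0.6026.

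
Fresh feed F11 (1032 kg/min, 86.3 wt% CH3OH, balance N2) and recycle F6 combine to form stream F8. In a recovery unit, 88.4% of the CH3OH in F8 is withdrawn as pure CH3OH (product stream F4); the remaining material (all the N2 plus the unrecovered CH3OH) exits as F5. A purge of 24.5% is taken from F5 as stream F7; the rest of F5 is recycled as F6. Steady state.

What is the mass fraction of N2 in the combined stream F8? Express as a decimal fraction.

0.3715

N2 enters only via F11 and leaves only via the purge: 1032×0.137 = 0.245×(N2 in F5), and the recovery unit passes all N2, so N2 in F8 = N2 in F5 = 577.08 kg/min.
CH3OH in F8: m_A = 1032×0.863 + (1−0.245)·(1−0.884)·m_A, so m_A = 890.62/0.9124 = 976.1 kg/min.
F8 = 976.1 + 577.08 = 1553.2 kg/min.
N2 fraction in F8 = 577.08/1553.2 = 0.3715.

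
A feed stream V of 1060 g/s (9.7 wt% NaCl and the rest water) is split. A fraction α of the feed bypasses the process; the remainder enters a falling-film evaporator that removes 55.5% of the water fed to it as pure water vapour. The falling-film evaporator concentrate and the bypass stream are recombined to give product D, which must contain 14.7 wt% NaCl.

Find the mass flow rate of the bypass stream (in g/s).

All 1060×0.097 = 102.82 g/s of NaCl reaches D, so D = 102.82/0.147 = 699.46 g/s and vapour = 360.54 g/s.
The evaporator receives (1−α)·1060 of feed at 0.903 water and removes 0.555 of that water:
0.555×0.903×(1−α)×1060 = 360.54
(1−α) = 360.54/531.23 = 0.6787;  α = 0.3213.
Bypass flow = 0.3213×1060 = 340.59 g/s.

340.6 g/s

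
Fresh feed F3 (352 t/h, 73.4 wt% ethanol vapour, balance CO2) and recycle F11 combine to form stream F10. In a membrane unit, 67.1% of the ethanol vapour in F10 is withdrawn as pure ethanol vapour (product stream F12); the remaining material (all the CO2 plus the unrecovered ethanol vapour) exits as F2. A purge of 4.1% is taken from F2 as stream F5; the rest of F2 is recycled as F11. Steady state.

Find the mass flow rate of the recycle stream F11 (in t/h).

CO2 enters only via F3 and leaves only via the purge: 352×0.266 = 0.041×(CO2 in F2), and the membrane unit passes all CO2, so CO2 in F10 = CO2 in F2 = 2283.7 t/h.
ethanol vapour in F10: m_A = 352×0.734 + (1−0.041)·(1−0.671)·m_A, so m_A = 258.37/0.6845 = 377.46 t/h.
F2 = (1−0.671)×377.46 + 2283.7 = 2407.9 t/h.
Recycle F11 = (1−0.041)×2407.9 = 2309.2 t/h.

2309 t/h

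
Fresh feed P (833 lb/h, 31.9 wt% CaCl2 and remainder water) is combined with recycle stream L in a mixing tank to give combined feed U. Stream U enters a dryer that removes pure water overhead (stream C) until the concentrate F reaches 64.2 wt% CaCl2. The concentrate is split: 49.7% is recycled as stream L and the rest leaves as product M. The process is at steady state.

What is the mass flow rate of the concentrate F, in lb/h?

822.9 lb/h

Overall CaCl2 balance (none leaves overhead): CaCl2 in fresh feed = CaCl2 in product, i.e. 833×0.319 = (1−0.497)·F·0.642.
F = 265.73/(0.642×0.503) = 822.87 lb/h.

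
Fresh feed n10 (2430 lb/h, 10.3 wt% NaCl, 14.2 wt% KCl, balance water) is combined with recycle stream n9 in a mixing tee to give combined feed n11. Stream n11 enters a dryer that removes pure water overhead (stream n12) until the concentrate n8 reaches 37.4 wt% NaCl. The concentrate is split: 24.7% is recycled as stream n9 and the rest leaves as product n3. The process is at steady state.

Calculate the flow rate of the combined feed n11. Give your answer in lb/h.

Overall NaCl balance (none leaves overhead): NaCl in fresh feed = NaCl in product, i.e. 2430×0.103 = (1−0.247)·n8·0.374.
n8 = 250.29/(0.374×0.753) = 888.74 lb/h.
Recycle n9 = 0.247×888.74 = 219.52 lb/h.
Combined feed n11 = 2430 + 219.52 = 2649.5 lb/h.

2650 lb/h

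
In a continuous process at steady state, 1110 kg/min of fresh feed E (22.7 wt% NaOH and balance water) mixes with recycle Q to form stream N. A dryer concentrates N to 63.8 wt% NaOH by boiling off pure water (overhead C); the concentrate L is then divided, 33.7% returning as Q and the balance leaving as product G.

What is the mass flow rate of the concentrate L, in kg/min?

Overall NaOH balance (none leaves overhead): NaOH in fresh feed = NaOH in product, i.e. 1110×0.227 = (1−0.337)·L·0.638.
L = 251.97/(0.638×0.663) = 595.68 kg/min.

595.7 kg/min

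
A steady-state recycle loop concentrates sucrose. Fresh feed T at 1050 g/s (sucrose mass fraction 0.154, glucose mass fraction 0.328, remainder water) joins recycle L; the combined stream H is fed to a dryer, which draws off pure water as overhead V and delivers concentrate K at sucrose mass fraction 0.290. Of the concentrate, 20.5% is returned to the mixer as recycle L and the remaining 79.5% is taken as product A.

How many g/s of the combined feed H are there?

Overall sucrose balance (none leaves overhead): sucrose in fresh feed = sucrose in product, i.e. 1050×0.154 = (1−0.205)·K·0.290.
K = 161.7/(0.290×0.795) = 701.37 g/s.
Recycle L = 0.205×701.37 = 143.78 g/s.
Combined feed H = 1050 + 143.78 = 1193.8 g/s.

1194 g/s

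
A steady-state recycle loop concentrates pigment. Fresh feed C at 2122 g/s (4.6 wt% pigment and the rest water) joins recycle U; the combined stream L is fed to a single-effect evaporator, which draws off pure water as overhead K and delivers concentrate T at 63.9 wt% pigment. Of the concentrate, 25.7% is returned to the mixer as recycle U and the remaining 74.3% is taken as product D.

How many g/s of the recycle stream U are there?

Overall pigment balance (none leaves overhead): pigment in fresh feed = pigment in product, i.e. 2122×0.046 = (1−0.257)·T·0.639.
T = 97.612/(0.639×0.743) = 205.6 g/s.
Recycle U = 0.257×205.6 = 52.838 g/s.

52.84 g/s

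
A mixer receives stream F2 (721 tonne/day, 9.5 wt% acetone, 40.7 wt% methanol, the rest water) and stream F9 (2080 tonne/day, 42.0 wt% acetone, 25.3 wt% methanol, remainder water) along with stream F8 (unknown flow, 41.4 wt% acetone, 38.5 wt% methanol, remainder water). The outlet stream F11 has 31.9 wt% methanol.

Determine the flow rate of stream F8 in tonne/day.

Let F8 be the unknown flow. Total out = 2801 + F8.
methanol balance: 819.69 + 0.385·F8 = 0.319·(2801 + F8)
(0.385 − 0.319)·F8 = 0.319×2801 − 819.69 = 73.832
F8 = 73.832 / 0.066 = 1118.7 tonne/day

1119 tonne/day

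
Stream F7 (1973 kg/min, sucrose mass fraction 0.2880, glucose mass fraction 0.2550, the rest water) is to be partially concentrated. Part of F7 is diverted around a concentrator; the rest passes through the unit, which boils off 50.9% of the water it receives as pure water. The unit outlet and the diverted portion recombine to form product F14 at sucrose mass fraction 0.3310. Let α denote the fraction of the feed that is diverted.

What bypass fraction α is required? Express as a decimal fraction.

0.442

All 1973×0.288 = 568.22 kg/min of sucrose reaches F14, so F14 = 568.22/0.331 = 1716.7 kg/min and vapour = 256.31 kg/min.
The evaporator receives (1−α)·1973 of feed at 0.457 water and removes 0.509 of that water:
0.509×0.457×(1−α)×1973 = 256.31
(1−α) = 256.31/458.95 = 0.5585;  α = 0.4415.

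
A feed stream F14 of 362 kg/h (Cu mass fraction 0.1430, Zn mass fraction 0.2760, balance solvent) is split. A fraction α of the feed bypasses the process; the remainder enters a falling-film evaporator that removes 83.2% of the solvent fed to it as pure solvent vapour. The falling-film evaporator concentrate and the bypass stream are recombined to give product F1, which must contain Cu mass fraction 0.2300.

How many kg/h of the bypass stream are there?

All 362×0.143 = 51.766 kg/h of Cu reaches F1, so F1 = 51.766/0.230 = 225.07 kg/h and vapour = 136.93 kg/h.
The evaporator receives (1−α)·362 of feed at 0.581 solvent and removes 0.832 of that solvent:
0.832×0.581×(1−α)×362 = 136.93
(1−α) = 136.93/174.99 = 0.7825;  α = 0.2175.
Bypass flow = 0.2175×362 = 78.73 kg/h.

78.73 kg/h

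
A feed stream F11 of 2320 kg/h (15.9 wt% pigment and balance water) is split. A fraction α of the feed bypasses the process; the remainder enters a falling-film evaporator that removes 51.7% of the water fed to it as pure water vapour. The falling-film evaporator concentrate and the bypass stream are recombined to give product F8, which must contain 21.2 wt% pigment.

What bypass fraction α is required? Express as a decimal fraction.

0.425

All 2320×0.159 = 368.88 kg/h of pigment reaches F8, so F8 = 368.88/0.212 = 1740 kg/h and vapour = 580 kg/h.
The evaporator receives (1−α)·2320 of feed at 0.841 water and removes 0.517 of that water:
0.517×0.841×(1−α)×2320 = 580
(1−α) = 580/1008.7 = 0.5750;  α = 0.4250.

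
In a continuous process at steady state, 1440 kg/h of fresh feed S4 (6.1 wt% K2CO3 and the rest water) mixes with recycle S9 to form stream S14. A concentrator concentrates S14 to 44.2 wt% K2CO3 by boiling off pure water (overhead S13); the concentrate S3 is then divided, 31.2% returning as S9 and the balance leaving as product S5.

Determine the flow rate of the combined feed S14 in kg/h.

1530 kg/h

Overall K2CO3 balance (none leaves overhead): K2CO3 in fresh feed = K2CO3 in product, i.e. 1440×0.061 = (1−0.312)·S3·0.442.
S3 = 87.84/(0.442×0.688) = 288.86 kg/h.
Recycle S9 = 0.312×288.86 = 90.123 kg/h.
Combined feed S14 = 1440 + 90.123 = 1530.1 kg/h.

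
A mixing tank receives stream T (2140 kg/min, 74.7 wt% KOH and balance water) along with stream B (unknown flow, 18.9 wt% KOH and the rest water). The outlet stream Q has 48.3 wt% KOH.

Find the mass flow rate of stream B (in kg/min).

Let B be the unknown flow. Total out = 2140 + B.
KOH balance: 1598.6 + 0.189·B = 0.483·(2140 + B)
(0.189 − 0.483)·B = 0.483×2140 − 1598.6 = -564.96
B = -564.96 / -0.294 = 1921.6 kg/min

1922 kg/min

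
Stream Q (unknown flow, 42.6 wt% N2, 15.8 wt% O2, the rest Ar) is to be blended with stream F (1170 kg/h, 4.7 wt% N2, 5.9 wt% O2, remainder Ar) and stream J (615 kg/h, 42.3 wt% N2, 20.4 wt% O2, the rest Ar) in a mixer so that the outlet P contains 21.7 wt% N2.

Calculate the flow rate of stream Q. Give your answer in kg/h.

Let Q be the unknown flow. Total out = 1785 + Q.
N2 balance: 315.13 + 0.426·Q = 0.217·(1785 + Q)
(0.426 − 0.217)·Q = 0.217×1785 − 315.13 = 72.21
Q = 72.21 / 0.209 = 345.5 kg/h

345.5 kg/h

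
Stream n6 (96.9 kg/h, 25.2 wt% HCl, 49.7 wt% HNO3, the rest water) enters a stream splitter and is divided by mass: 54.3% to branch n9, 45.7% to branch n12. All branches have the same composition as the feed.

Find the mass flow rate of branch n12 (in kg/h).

Branch n12 flow = 0.457×96.9 = 44.283 kg/h.

44.28 kg/h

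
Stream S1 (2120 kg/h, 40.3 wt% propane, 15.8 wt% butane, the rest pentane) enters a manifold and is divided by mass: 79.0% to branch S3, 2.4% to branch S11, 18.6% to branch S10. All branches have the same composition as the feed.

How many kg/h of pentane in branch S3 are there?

Branch S3 total = 0.790×2120 = 1674.8 kg/h.
pentane in S3 = 0.439×1674.8 = 735.24 kg/h.

735.2 kg/h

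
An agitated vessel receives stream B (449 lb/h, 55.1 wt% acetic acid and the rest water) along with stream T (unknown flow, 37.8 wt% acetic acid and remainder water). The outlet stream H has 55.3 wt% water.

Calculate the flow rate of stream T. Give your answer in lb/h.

676.8 lb/h

Let T be the unknown flow. Total out = 449 + T.
water balance: 201.6 + 0.622·T = 0.553·(449 + T)
(0.622 − 0.553)·T = 0.553×449 − 201.6 = 46.696
T = 46.696 / 0.069 = 676.75 lb/h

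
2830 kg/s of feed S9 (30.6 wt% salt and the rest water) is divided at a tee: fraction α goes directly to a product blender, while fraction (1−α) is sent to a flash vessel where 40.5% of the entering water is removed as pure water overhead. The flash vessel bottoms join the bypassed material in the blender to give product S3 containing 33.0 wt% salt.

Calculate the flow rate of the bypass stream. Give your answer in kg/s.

2098 kg/s

All 2830×0.306 = 865.98 kg/s of salt reaches S3, so S3 = 865.98/0.330 = 2624.2 kg/s and vapour = 205.82 kg/s.
The evaporator receives (1−α)·2830 of feed at 0.694 water and removes 0.405 of that water:
0.405×0.694×(1−α)×2830 = 205.82
(1−α) = 205.82/795.43 = 0.2588;  α = 0.7412.
Bypass flow = 0.7412×2830 = 2097.7 kg/s.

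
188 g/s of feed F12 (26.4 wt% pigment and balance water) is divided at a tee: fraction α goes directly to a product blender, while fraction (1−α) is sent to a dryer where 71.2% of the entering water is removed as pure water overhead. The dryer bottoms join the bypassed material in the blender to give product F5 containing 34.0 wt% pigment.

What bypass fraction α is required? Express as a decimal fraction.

0.573

All 188×0.264 = 49.632 g/s of pigment reaches F5, so F5 = 49.632/0.340 = 145.98 g/s and vapour = 42.024 g/s.
The evaporator receives (1−α)·188 of feed at 0.736 water and removes 0.712 of that water:
0.712×0.736×(1−α)×188 = 42.024
(1−α) = 42.024/98.518 = 0.4266;  α = 0.5734.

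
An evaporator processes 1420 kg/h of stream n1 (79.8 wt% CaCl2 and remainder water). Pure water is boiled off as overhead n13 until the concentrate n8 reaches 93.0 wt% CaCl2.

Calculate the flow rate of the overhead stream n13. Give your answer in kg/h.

CaCl2 is conserved: 1420×0.798 = 1133.2 kg/h all reports to the concentrate.
Concentrate = 1133.2/(target fraction) = 1218.5 kg/h.
Overhead = 1420 − 1218.5 = 201.55 kg/h.

201.5 kg/h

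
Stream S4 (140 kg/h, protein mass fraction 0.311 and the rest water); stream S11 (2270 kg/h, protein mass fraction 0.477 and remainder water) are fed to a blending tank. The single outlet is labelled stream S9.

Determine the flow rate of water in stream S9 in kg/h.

1284 kg/h

water out = water in = 140×0.689 + 2270×0.523 = 1283.7 kg/h.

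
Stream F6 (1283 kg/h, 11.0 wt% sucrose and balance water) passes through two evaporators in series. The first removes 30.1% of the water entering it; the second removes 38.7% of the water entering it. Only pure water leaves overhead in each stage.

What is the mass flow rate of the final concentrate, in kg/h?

water in feed = 1283×0.890 = 1141.9 kg/h.
After stage 1: water left = (1−0.301)×1141.9 = 798.17; stream total = 939.3 kg/h.
After stage 2: water left = (1−0.387)×798.17 = 489.28; final concentrate = 630.41 kg/h.

630.4 kg/h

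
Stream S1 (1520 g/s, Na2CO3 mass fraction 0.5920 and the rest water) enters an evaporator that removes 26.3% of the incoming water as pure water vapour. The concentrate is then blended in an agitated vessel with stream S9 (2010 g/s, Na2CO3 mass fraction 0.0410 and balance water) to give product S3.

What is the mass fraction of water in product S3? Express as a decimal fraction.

Vapour removed = 0.263×0.408×1520 = 163.1 g/s; concentrate = 1356.9 g/s.
water reaching the mixer = 457.06 (from concentrate) + 2010×0.959 = 2384.6 g/s.
Product flow = 1356.9 + 2010 = 3366.9 g/s; water fraction = 0.7083.

0.7083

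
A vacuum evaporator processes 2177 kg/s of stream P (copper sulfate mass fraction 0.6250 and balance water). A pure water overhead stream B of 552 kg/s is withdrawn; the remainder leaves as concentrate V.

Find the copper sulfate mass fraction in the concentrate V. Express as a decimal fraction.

0.8373

copper sulfate is not removed: 2177×0.625 = 1360.6 kg/s of copper sulfate enters V.
Concentrate = 2177 − 552 = 1625 kg/s.
Mass fraction = 1360.6/1625 = 0.8373.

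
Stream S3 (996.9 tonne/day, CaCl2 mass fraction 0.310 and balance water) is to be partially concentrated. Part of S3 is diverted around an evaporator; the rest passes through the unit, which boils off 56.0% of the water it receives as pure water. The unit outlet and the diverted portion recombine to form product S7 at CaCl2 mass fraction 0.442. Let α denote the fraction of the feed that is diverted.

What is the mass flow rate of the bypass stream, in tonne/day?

All 996.9×0.310 = 309.04 tonne/day of CaCl2 reaches S7, so S7 = 309.04/0.442 = 699.18 tonne/day and vapour = 297.72 tonne/day.
The evaporator receives (1−α)·996.9 of feed at 0.690 water and removes 0.560 of that water:
0.560×0.690×(1−α)×996.9 = 297.72
(1−α) = 297.72/385.2 = 0.7729;  α = 0.2271.
Bypass flow = 0.2271×996.9 = 226.41 tonne/day.

226.4 tonne/day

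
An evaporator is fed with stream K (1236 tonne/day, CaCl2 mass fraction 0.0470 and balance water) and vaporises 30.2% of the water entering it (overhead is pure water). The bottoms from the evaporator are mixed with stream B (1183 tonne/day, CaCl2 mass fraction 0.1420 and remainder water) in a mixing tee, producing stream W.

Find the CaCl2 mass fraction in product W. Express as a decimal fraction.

Vapour removed = 0.302×0.953×1236 = 355.73 tonne/day; concentrate = 880.27 tonne/day.
CaCl2 reaching the mixer = 58.092 (from concentrate) + 1183×0.142 = 226.08 tonne/day.
Product flow = 880.27 + 1183 = 2063.3 tonne/day; CaCl2 fraction = 0.1096.

0.1096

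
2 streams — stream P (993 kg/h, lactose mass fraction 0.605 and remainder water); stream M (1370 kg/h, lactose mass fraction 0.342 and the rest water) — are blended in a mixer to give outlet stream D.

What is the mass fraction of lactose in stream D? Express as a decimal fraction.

Total flow out = 993 + 1370 = 2363 kg/h.
lactose in = 993×0.605 + 1370×0.342 = 1069.3 kg/h.
lactose mass fraction in D = 1069.3/2363 = 0.453.

0.453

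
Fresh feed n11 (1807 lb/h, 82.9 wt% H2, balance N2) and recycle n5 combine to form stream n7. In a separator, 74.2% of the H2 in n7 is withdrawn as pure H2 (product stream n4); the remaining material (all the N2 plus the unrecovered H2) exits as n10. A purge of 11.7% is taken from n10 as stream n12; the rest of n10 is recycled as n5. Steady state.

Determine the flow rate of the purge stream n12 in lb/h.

N2 enters only via n11 and leaves only via the purge: 1807×0.171 = 0.117×(N2 in n10), and the separator passes all N2, so N2 in n7 = N2 in n10 = 2641 lb/h.
H2 in n7: m_A = 1807×0.829 + (1−0.117)·(1−0.742)·m_A, so m_A = 1498/0.7722 = 1940 lb/h.
n10 = (1−0.742)×1940 + 2641 = 3141.5 lb/h.
Purge n12 = 0.117×3141.5 = 367.56 lb/h.

367.6 lb/h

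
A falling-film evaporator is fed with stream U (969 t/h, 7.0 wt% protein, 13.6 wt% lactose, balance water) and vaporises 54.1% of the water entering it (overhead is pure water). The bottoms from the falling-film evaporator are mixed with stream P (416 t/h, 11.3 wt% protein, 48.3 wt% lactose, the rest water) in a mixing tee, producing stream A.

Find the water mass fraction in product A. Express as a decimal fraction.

Vapour removed = 0.541×0.794×969 = 416.24 t/h; concentrate = 552.76 t/h.
water reaching the mixer = 353.15 (from concentrate) + 416×0.404 = 521.21 t/h.
Product flow = 552.76 + 416 = 968.76 t/h; water fraction = 0.5380.

0.5380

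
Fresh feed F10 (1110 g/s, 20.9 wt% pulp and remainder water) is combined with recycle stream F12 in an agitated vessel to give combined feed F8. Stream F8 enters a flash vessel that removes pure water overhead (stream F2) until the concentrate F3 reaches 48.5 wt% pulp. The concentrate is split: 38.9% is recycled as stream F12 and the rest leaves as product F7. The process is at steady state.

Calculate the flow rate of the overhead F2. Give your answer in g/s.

631.7 g/s

Overall pulp balance (none leaves overhead): pulp in fresh feed = pulp in product, i.e. 1110×0.209 = (1−0.389)·F3·0.485.
F3 = 231.99/(0.485×0.611) = 782.86 g/s.
Recycle F12 = 0.389×782.86 = 304.53 g/s.
Combined feed F8 = 1110 + 304.53 = 1414.5 g/s.
Overhead F2 = F8 − F3 = 1414.5 − 782.86 = 631.67 g/s.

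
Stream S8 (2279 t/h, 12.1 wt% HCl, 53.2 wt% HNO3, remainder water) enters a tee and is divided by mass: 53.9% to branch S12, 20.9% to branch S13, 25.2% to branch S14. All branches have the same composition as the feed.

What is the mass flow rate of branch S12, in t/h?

Branch S12 flow = 0.539×2279 = 1228.4 t/h.

1228 t/h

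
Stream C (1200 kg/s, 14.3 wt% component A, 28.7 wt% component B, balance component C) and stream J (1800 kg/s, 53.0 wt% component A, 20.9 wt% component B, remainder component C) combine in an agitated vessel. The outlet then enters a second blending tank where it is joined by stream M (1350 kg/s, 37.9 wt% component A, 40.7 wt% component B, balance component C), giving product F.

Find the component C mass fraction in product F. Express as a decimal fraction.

0.3317

Overall, product flow = 4350 kg/s.
component C in = 1200×0.570 + 1800×0.261 + 1350×0.214 = 1442.7 kg/s.
component C fraction in F = 0.3317.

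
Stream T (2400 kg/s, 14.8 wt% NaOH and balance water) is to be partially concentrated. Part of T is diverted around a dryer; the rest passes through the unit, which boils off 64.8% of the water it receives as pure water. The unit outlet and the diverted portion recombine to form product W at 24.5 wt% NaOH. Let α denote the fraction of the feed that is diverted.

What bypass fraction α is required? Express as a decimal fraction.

All 2400×0.148 = 355.2 kg/s of NaOH reaches W, so W = 355.2/0.245 = 1449.8 kg/s and vapour = 950.2 kg/s.
The evaporator receives (1−α)·2400 of feed at 0.852 water and removes 0.648 of that water:
0.648×0.852×(1−α)×2400 = 950.2
(1−α) = 950.2/1325 = 0.7171;  α = 0.2829.

0.283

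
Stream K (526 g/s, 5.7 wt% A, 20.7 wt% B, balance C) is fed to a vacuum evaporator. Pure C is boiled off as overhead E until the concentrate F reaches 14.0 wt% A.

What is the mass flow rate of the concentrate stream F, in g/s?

A is conserved: 526×0.057 = 29.982 g/s all reports to the concentrate.
Concentrate = 29.982/(target fraction) = 214.16 g/s.

214.2 g/s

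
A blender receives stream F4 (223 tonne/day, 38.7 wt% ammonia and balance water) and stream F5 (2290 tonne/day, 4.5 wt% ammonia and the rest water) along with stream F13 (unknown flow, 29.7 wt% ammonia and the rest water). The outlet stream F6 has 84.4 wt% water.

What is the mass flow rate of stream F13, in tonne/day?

Let F13 be the unknown flow. Total out = 2513 + F13.
water balance: 2323.6 + 0.703·F13 = 0.844·(2513 + F13)
(0.703 − 0.844)·F13 = 0.844×2513 − 2323.6 = -202.68
F13 = -202.68 / -0.141 = 1437.4 tonne/day

1437 tonne/day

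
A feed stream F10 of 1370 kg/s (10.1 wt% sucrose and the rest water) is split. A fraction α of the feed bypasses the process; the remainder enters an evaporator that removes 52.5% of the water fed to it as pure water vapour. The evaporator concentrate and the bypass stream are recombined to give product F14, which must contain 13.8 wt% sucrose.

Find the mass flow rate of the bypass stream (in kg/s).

591.7 kg/s

All 1370×0.101 = 138.37 kg/s of sucrose reaches F14, so F14 = 138.37/0.138 = 1002.7 kg/s and vapour = 367.32 kg/s.
The evaporator receives (1−α)·1370 of feed at 0.899 water and removes 0.525 of that water:
0.525×0.899×(1−α)×1370 = 367.32
(1−α) = 367.32/646.61 = 0.5681;  α = 0.4319.
Bypass flow = 0.4319×1370 = 591.74 kg/s.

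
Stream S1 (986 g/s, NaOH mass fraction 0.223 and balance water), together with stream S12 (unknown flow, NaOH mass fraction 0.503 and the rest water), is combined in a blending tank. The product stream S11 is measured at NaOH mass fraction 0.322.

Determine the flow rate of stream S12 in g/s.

Let S12 be the unknown flow. Total out = 986 + S12.
NaOH balance: 219.88 + 0.503·S12 = 0.322·(986 + S12)
(0.503 − 0.322)·S12 = 0.322×986 − 219.88 = 97.614
S12 = 97.614 / 0.181 = 539.3 g/s

539.3 g/s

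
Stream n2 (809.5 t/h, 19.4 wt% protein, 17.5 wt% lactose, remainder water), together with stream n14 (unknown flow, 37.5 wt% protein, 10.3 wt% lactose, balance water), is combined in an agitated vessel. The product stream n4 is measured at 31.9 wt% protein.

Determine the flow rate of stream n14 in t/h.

1807 t/h

Let n14 be the unknown flow. Total out = 809.5 + n14.
protein balance: 157.04 + 0.375·n14 = 0.319·(809.5 + n14)
(0.375 − 0.319)·n14 = 0.319×809.5 − 157.04 = 101.19
n14 = 101.19 / 0.056 = 1806.9 t/h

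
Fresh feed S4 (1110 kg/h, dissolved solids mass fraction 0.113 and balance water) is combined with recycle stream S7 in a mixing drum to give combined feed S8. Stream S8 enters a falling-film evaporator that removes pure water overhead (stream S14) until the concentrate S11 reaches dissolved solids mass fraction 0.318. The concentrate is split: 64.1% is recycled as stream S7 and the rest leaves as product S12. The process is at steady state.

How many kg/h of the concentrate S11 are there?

1099 kg/h

Overall dissolved solids balance (none leaves overhead): dissolved solids in fresh feed = dissolved solids in product, i.e. 1110×0.113 = (1−0.641)·S11·0.318.
S11 = 125.43/(0.318×0.359) = 1098.7 kg/h.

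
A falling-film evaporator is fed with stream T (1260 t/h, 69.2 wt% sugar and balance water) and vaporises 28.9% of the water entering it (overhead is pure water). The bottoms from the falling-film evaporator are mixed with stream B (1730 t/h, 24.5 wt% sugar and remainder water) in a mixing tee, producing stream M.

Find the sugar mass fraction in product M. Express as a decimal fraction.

0.450

Vapour removed = 0.289×0.308×1260 = 112.16 t/h; concentrate = 1147.8 t/h.
sugar reaching the mixer = 871.92 (from concentrate) + 1730×0.245 = 1295.8 t/h.
Product flow = 1147.8 + 1730 = 2877.8 t/h; sugar fraction = 0.450.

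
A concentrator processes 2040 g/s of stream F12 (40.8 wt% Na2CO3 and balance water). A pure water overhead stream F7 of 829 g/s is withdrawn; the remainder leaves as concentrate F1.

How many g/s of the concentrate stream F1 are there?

Concentrate = 2040 − 829 = 1211 g/s.

1211 g/s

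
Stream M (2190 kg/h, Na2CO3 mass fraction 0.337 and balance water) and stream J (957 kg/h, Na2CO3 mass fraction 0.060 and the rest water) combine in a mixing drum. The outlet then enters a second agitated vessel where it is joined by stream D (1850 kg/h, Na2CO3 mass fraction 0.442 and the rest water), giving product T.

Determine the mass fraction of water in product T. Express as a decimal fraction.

0.677

Overall, product flow = 4997 kg/h.
water in = 2190×0.663 + 957×0.940 + 1850×0.558 = 3383.9 kg/h.
water fraction in T = 0.677.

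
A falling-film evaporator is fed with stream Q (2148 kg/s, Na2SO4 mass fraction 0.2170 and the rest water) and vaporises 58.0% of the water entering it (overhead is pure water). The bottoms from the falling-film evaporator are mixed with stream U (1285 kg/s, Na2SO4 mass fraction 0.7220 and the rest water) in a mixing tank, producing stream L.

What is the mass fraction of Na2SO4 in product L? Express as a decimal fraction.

Vapour removed = 0.580×0.783×2148 = 975.49 kg/s; concentrate = 1172.5 kg/s.
Na2SO4 reaching the mixer = 466.12 (from concentrate) + 1285×0.722 = 1393.9 kg/s.
Product flow = 1172.5 + 1285 = 2457.5 kg/s; Na2SO4 fraction = 0.5672.

0.5672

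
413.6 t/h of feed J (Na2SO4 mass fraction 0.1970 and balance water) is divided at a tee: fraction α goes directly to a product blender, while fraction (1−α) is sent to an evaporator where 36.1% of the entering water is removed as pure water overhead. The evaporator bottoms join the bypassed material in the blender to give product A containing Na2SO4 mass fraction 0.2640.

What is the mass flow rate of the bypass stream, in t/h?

All 413.6×0.197 = 81.479 t/h of Na2SO4 reaches A, so A = 81.479/0.264 = 308.63 t/h and vapour = 104.97 t/h.
The evaporator receives (1−α)·413.6 of feed at 0.803 water and removes 0.361 of that water:
0.361×0.803×(1−α)×413.6 = 104.97
(1−α) = 104.97/119.9 = 0.8755;  α = 0.1245.
Bypass flow = 0.1245×413.6 = 51.5 t/h.

51.5 t/h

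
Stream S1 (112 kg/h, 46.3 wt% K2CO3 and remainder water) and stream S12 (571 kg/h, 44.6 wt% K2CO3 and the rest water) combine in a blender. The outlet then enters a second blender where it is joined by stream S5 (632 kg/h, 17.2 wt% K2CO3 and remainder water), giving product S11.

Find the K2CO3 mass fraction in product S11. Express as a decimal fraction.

Overall, product flow = 1315 kg/h.
K2CO3 in = 112×0.463 + 571×0.446 + 632×0.172 = 415.23 kg/h.
K2CO3 fraction in S11 = 0.316.

0.316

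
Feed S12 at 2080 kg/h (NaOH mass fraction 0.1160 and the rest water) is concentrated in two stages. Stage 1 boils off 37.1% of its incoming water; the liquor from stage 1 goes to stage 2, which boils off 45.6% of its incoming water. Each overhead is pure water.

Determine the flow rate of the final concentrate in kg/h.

water in feed = 2080×0.884 = 1838.7 kg/h.
After stage 1: water left = (1−0.371)×1838.7 = 1156.6; stream total = 1397.8 kg/h.
After stage 2: water left = (1−0.456)×1156.6 = 629.17; final concentrate = 870.45 kg/h.

870.4 kg/h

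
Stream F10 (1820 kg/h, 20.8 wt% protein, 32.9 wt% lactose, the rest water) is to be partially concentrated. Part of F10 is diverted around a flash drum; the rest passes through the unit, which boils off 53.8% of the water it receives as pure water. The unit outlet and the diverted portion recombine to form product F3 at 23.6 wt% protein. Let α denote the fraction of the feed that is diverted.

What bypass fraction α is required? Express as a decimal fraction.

All 1820×0.208 = 378.56 kg/h of protein reaches F3, so F3 = 378.56/0.236 = 1604.1 kg/h and vapour = 215.93 kg/h.
The evaporator receives (1−α)·1820 of feed at 0.463 water and removes 0.538 of that water:
0.538×0.463×(1−α)×1820 = 215.93
(1−α) = 215.93/453.35 = 0.4763;  α = 0.5237.

0.524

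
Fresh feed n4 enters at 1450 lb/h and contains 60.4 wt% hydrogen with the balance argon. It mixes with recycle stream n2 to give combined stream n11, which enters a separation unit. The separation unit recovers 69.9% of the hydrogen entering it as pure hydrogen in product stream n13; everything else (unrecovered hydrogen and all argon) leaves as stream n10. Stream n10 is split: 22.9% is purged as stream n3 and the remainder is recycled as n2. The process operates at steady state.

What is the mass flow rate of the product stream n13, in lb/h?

hydrogen in n11: m_A = 1450×0.604 + (1−0.229)·(1−0.699)·m_A, so m_A = 875.8/0.7679 = 1140.5 lb/h.
Product n13 = 0.699×1140.5 = 797.19 lb/h.

797.2 lb/h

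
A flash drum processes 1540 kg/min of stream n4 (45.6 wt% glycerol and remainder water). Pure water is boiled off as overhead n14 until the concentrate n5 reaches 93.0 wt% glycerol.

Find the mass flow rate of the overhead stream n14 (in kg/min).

784.9 kg/min

glycerol is conserved: 1540×0.456 = 702.24 kg/min all reports to the concentrate.
Concentrate = 702.24/(target fraction) = 755.1 kg/min.
Overhead = 1540 − 755.1 = 784.9 kg/min.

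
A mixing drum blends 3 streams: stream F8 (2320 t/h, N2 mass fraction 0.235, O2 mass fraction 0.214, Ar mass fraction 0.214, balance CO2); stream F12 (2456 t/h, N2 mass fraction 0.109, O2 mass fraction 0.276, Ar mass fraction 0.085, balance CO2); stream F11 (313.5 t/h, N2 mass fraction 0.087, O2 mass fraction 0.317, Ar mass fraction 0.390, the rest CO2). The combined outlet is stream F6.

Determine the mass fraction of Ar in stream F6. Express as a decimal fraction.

Total flow out = 2320 + 2456 + 313.5 = 5089.5 t/h.
Ar in = 2320×0.214 + 2456×0.085 + 313.5×0.390 = 827.5 t/h.
Ar mass fraction in F6 = 827.5/5089.5 = 0.163.

0.163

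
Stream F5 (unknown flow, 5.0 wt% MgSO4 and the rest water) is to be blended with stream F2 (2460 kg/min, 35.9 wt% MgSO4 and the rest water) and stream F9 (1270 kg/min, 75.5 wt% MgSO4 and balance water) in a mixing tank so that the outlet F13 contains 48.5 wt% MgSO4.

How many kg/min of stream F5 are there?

Let F5 be the unknown flow. Total out = 3730 + F5.
MgSO4 balance: 1842 + 0.050·F5 = 0.485·(3730 + F5)
(0.050 − 0.485)·F5 = 0.485×3730 − 1842 = -32.94
F5 = -32.94 / -0.435 = 75.724 kg/min

75.72 kg/min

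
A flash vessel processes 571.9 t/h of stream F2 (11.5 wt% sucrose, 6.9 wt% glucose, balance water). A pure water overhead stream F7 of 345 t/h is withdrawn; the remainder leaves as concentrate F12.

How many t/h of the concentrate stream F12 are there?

226.9 t/h

Concentrate = 571.9 − 345 = 226.9 t/h.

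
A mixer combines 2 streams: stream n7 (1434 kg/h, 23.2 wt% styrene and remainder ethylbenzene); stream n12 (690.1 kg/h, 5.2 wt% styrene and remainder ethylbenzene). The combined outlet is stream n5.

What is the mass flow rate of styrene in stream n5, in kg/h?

368.6 kg/h

styrene out = styrene in = 1434×0.232 + 690.1×0.052 = 368.57 kg/h.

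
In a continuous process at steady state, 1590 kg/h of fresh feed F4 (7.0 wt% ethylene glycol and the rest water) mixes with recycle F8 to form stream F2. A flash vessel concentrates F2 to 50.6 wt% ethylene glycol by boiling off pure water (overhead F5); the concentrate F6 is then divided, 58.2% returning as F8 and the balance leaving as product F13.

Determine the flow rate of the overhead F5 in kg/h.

1370 kg/h

Overall ethylene glycol balance (none leaves overhead): ethylene glycol in fresh feed = ethylene glycol in product, i.e. 1590×0.070 = (1−0.582)·F6·0.506.
F6 = 111.3/(0.506×0.418) = 526.22 kg/h.
Recycle F8 = 0.582×526.22 = 306.26 kg/h.
Combined feed F2 = 1590 + 306.26 = 1896.3 kg/h.
Overhead F5 = F2 − F6 = 1896.3 − 526.22 = 1370 kg/h.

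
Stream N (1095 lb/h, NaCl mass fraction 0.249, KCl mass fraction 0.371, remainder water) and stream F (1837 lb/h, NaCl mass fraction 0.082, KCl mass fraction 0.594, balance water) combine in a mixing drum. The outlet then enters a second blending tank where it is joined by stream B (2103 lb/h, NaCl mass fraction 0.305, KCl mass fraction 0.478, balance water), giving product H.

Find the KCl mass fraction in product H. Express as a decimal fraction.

Overall, product flow = 5035 lb/h.
KCl in = 1095×0.371 + 1837×0.594 + 2103×0.478 = 2502.7 lb/h.
KCl fraction in H = 0.497.

0.497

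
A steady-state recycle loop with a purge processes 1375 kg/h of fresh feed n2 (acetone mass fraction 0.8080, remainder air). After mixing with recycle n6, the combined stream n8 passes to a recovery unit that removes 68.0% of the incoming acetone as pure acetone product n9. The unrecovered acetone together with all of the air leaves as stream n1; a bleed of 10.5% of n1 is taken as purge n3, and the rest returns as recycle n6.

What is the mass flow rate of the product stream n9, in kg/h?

acetone in n8: m_A = 1375×0.808 + (1−0.105)·(1−0.680)·m_A, so m_A = 1111/0.7136 = 1556.9 kg/h.
Product n9 = 0.680×1556.9 = 1058.7 kg/h.

1059 kg/h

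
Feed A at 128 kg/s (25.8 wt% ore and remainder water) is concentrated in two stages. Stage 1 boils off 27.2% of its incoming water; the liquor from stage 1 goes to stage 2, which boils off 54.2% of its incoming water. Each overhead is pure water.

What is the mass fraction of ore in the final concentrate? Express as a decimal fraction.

0.510

water in feed = 128×0.742 = 94.976 kg/s.
After stage 1: water left = (1−0.272)×94.976 = 69.143; stream total = 102.17 kg/s.
After stage 2: water left = (1−0.542)×69.143 = 31.667; final concentrate = 64.691 kg/s.
ore fraction = 33.024/64.691 = 0.510.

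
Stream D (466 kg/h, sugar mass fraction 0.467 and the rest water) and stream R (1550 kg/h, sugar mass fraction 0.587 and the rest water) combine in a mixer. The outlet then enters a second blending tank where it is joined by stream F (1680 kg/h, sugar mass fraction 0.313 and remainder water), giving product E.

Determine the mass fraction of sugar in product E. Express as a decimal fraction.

0.447

Overall, product flow = 3696 kg/h.
sugar in = 466×0.467 + 1550×0.587 + 1680×0.313 = 1653.3 kg/h.
sugar fraction in E = 0.447.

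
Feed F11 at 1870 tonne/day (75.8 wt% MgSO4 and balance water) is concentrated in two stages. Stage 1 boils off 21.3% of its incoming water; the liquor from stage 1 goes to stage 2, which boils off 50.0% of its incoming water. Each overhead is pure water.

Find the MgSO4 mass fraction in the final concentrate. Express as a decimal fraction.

water in feed = 1870×0.242 = 452.54 tonne/day.
After stage 1: water left = (1−0.213)×452.54 = 356.15; stream total = 1773.6 tonne/day.
After stage 2: water left = (1−0.500)×356.15 = 178.07; final concentrate = 1595.5 tonne/day.
MgSO4 fraction = 1417.5/1595.5 = 0.888.

0.888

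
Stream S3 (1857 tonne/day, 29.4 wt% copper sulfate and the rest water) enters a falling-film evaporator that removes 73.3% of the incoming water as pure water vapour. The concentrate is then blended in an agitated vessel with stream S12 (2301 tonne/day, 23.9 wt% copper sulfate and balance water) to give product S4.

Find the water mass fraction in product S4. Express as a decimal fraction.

Vapour removed = 0.733×0.706×1857 = 960.99 tonne/day; concentrate = 896.01 tonne/day.
water reaching the mixer = 350.05 (from concentrate) + 2301×0.761 = 2101.1 tonne/day.
Product flow = 896.01 + 2301 = 3197 tonne/day; water fraction = 0.657.

0.657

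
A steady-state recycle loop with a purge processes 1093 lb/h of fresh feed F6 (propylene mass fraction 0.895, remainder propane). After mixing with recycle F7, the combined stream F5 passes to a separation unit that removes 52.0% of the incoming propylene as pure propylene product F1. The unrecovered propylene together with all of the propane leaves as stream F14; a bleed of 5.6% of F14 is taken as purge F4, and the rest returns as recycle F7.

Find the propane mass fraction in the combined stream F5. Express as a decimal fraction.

0.534

propane enters only via F6 and leaves only via the purge: 1093×0.105 = 0.056×(propane in F14), and the separation unit passes all propane, so propane in F5 = propane in F14 = 2049.4 lb/h.
propylene in F5: m_A = 1093×0.895 + (1−0.056)·(1−0.520)·m_A, so m_A = 978.24/0.5469 = 1788.8 lb/h.
F5 = 1788.8 + 2049.4 = 3838.1 lb/h.
propane fraction in F5 = 2049.4/3838.1 = 0.534.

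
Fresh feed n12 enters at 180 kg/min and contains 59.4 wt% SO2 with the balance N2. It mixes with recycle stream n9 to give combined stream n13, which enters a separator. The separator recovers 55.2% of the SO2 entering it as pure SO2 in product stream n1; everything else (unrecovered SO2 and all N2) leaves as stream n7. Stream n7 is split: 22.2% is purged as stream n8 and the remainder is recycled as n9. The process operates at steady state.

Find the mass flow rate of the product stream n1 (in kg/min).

90.6 kg/min

SO2 in n13: m_A = 180×0.594 + (1−0.222)·(1−0.552)·m_A, so m_A = 106.92/0.6515 = 164.12 kg/min.
Product n1 = 0.552×164.12 = 90.597 kg/min.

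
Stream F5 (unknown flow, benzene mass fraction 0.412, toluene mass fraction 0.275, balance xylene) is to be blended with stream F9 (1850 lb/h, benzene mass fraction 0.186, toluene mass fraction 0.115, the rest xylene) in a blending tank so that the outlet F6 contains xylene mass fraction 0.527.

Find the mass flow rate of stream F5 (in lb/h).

Let F5 be the unknown flow. Total out = 1850 + F5.
xylene balance: 1293.1 + 0.313·F5 = 0.527·(1850 + F5)
(0.313 − 0.527)·F5 = 0.527×1850 − 1293.1 = -318.2
F5 = -318.2 / -0.214 = 1486.9 lb/h

1487 lb/h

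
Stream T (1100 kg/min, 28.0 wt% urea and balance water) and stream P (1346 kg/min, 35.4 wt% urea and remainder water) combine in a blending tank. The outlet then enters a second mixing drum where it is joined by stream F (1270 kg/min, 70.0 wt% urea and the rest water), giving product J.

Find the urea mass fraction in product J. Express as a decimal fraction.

0.4503

Overall, product flow = 3716 kg/min.
urea in = 1100×0.280 + 1346×0.354 + 1270×0.700 = 1673.5 kg/min.
urea fraction in J = 0.4503.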